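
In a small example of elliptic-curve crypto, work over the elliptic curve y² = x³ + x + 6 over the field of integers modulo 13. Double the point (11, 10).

tangent at (11, 10): λ = (3·11² + 1)/(2·10) ≡ 0/7. 7⁻¹ ≡ 2 (mod 13) since 7·2 = 14 ≡ 1, so λ ≡ 0·2 ≡ 0.
  x = λ² - 11 - 11 = 0 - 22 ≡ 4; y = λ·(11 - 4) - 10 ≡ 3. → (4, 3)

(4, 3)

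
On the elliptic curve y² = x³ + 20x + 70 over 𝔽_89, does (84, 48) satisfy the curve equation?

no

y² = 48² ≡ 79; x³ + 20x + 70 = 594454 ≡ 23 (mod 89). 79 ≠ 23.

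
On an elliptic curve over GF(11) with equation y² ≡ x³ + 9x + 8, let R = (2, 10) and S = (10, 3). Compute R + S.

(2, 1)

(2, 10) + (10, 3). λ = (3 - 10)/(10 - 2) ≡ 4/8 mod 11. 8⁻¹ ≡ 7 (mod 11) since 8·7 = 56 ≡ 1, so λ ≡ 6.
  x = λ² - 2 - 10 = 36 - 12 ≡ 2; y = λ·(2 - 2) - 10 ≡ 1. → (2, 1)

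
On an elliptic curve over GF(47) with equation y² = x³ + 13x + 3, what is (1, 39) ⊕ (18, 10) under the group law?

(1, 39) + (18, 10). λ = (10 - 39)/(18 - 1) ≡ 18/17 mod 47. 17⁻¹ ≡ 36 (mod 47), so λ ≡ 37.
  x = λ² - 1 - 18 = 1369 - 19 ≡ 34; y = λ·(1 - 34) - 39 ≡ 9. → (34, 9)

(34, 9)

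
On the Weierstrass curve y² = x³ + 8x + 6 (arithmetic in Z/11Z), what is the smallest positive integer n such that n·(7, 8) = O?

2P: tangent at (7, 8): λ = (3·7² + 8)/(2·8) ≡ 1/5. 5⁻¹ ≡ 9 (mod 11) since 5·9 = 45 ≡ 1, so λ ≡ 1·9 ≡ 9.
  x = λ² - 7 - 7 = 81 - 14 ≡ 1; y = λ·(7 - 1) - 8 ≡ 2. → (1, 2)
3P: (1, 2) + (7, 8). λ = (8 - 2)/(7 - 1) ≡ 6/6 mod 11. 6⁻¹ ≡ 2 (mod 11) since 6·2 = 12 ≡ 1, so λ ≡ 1.
  x = λ² - 1 - 7 = 1 - 8 ≡ 4; y = λ·(1 - 4) - 2 ≡ 6. → (4, 6)
4P: (4, 6) + (7, 8). λ = (8 - 6)/(7 - 4) ≡ 2/3 mod 11. 3⁻¹ ≡ 4 (mod 11), so λ ≡ 8.
  x = λ² - 4 - 7 = 64 - 11 ≡ 9; y = λ·(4 - 9) - 6 ≡ 9. → (9, 9)
5P: (9, 9) + (7, 8). λ = (8 - 9)/(7 - 9) ≡ 10/9 mod 11. 9⁻¹ ≡ 5 (mod 11), so λ ≡ 6.
  x = λ² - 9 - 7 = 36 - 16 ≡ 9; y = λ·(9 - 9) - 9 ≡ 2. → (9, 2)
6P: (9, 2) + (7, 8). λ = (8 - 2)/(7 - 9) ≡ 6/9 mod 11. 9⁻¹ ≡ 5 (mod 11), so λ ≡ 8.
  x = λ² - 9 - 7 = 64 - 16 ≡ 4; y = λ·(9 - 4) - 2 ≡ 5. → (4, 5)
7P: (4, 5) + (7, 8). λ = (8 - 5)/(7 - 4) ≡ 3/3 mod 11. 3⁻¹ ≡ 4 (mod 11) since 3·4 = 12 ≡ 1, so λ ≡ 1.
  x = λ² - 4 - 7 = 1 - 11 ≡ 1; y = λ·(4 - 1) - 5 ≡ 9. → (1, 9)
8P: (1, 9) + (7, 8). λ = (8 - 9)/(7 - 1) ≡ 10/6 mod 11. 6⁻¹ ≡ 2 (mod 11), so λ ≡ 9.
  x = λ² - 1 - 7 = 81 - 8 ≡ 7; y = λ·(1 - 7) - 9 ≡ 3. → (7, 3)
9P: (7, 3) + (7, 8): same x and y₁ ≡ -y₂, so the sum is O.
9P = O, so the order is 9.

9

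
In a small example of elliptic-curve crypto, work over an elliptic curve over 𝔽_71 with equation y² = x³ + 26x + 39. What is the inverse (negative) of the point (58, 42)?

-(58, 42) = (58, -42 mod 71) = (58, 29).

(58, 29)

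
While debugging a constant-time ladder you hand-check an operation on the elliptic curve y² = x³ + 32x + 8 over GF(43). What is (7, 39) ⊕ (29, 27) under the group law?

(24, 25)

(7, 39) + (29, 27). λ = (27 - 39)/(29 - 7) ≡ 31/22 mod 43. 22⁻¹ ≡ 2 (mod 43) since 22·2 = 44 ≡ 1, so λ ≡ 19.
  x = λ² - 7 - 29 = 361 - 36 ≡ 24; y = λ·(7 - 24) - 39 ≡ 25. → (24, 25)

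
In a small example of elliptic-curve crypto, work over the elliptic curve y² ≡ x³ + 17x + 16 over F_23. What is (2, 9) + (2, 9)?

(14, 10)

tangent at (2, 9): λ = (3·2² + 17)/(2·9) ≡ 6/18. 18⁻¹ ≡ 9 (mod 23) since 18·9 = 162 ≡ 1, so λ ≡ 6·9 ≡ 8.
  x = λ² - 2 - 2 = 64 - 4 ≡ 14; y = λ·(2 - 14) - 9 ≡ 10. → (14, 10)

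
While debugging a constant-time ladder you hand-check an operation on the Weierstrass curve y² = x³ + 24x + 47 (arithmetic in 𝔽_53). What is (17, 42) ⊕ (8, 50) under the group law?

(17, 42) + (8, 50). λ = (50 - 42)/(8 - 17) ≡ 8/44 mod 53. 44⁻¹ ≡ 47 (mod 53), so λ ≡ 5.
  x = λ² - 17 - 8 = 25 - 25 ≡ 0; y = λ·(17 - 0) - 42 ≡ 43. → (0, 43)

(0, 43)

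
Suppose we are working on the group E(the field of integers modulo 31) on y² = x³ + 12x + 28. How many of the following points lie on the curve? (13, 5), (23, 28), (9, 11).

(13, 5): 5² ≡ 25, rhs ≡ 25 → on.
(23, 28): 28² ≡ 9, rhs ≡ 9 → on.
(9, 11): 11² ≡ 28, rhs ≡ 28 → on.

3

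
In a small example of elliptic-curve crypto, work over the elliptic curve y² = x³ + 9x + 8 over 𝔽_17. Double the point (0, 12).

tangent at (0, 12): λ = (3·0² + 9)/(2·12) ≡ 9/7. 7⁻¹ ≡ 5 (mod 17), so λ ≡ 9·5 ≡ 11.
  x = λ² - 0 - 0 = 121 - 0 ≡ 2; y = λ·(0 - 2) - 12 ≡ 0. → (2, 0)

(2, 0)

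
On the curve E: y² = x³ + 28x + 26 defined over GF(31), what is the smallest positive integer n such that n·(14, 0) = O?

2P: (14, 0) + (14, 0): same x and y₁ ≡ -y₂, so the sum is O.
2P = O, so the order is 2.

2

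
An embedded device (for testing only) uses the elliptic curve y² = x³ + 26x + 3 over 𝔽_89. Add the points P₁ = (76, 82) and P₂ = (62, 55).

(76, 82) + (62, 55). λ = (55 - 82)/(62 - 76) ≡ 62/75 mod 89. 75⁻¹ ≡ 19 (mod 89) since 75·19 = 1425 ≡ 1, so λ ≡ 21.
  x = λ² - 76 - 62 = 441 - 138 ≡ 36; y = λ·(76 - 36) - 82 ≡ 46. → (36, 46)

(36, 46)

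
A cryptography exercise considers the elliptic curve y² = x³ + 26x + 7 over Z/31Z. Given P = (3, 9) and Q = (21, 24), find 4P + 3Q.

(22, 6)

First 4P:
Repeated addition: build up to 4P.
2P: tangent at (3, 9): λ = (3·3² + 26)/(2·9) ≡ 22/18. 18⁻¹ ≡ 19 (mod 31), so λ ≡ 22·19 ≡ 15.
  x = λ² - 3 - 3 = 225 - 6 ≡ 2; y = λ·(3 - 2) - 9 ≡ 6. → (2, 6)
3P: (2, 6) + (3, 9). λ = (9 - 6)/(3 - 2) ≡ 3/1 mod 31. 1⁻¹ ≡ 1 (mod 31) since 1·1 = 1 ≡ 1, so λ ≡ 3.
  x = λ² - 2 - 3 = 9 - 5 ≡ 4; y = λ·(2 - 4) - 6 ≡ 19. → (4, 19)
4P: (4, 19) + (3, 9). λ = (9 - 19)/(3 - 4) ≡ 21/30 mod 31. 30⁻¹ ≡ 30 (mod 31), so λ ≡ 10.
  x = λ² - 4 - 3 = 100 - 7 ≡ 0; y = λ·(4 - 0) - 19 ≡ 21. → (0, 21)
4P = (0, 21).
Next 3Q:
Repeated addition: build up to 3Q.
2Q: tangent at (21, 24): λ = (3·21² + 26)/(2·24) ≡ 16/17. 17⁻¹ ≡ 11 (mod 31), so λ ≡ 16·11 ≡ 21.
  x = λ² - 21 - 21 = 441 - 42 ≡ 27; y = λ·(21 - 27) - 24 ≡ 5. → (27, 5)
3Q: (27, 5) + (21, 24). λ = (24 - 5)/(21 - 27) ≡ 19/25 mod 31. 25⁻¹ ≡ 5 (mod 31), so λ ≡ 2.
  x = λ² - 27 - 21 = 4 - 48 ≡ 18; y = λ·(27 - 18) - 5 ≡ 13. → (18, 13)
3Q = (18, 13).
Finally 4P + 3Q:
(0, 21) + (18, 13). λ = (13 - 21)/(18 - 0) ≡ 23/18 mod 31. 18⁻¹ ≡ 19 (mod 31), so λ ≡ 3.
  x = λ² - 0 - 18 = 9 - 18 ≡ 22; y = λ·(0 - 22) - 21 ≡ 6. → (22, 6)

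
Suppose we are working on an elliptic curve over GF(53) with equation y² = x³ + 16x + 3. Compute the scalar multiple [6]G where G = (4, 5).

(30, 20)

Double-and-add on 6 = (110)₂. Start with G = (4, 5) for the leading 1-bit.
double: tangent at (4, 5): λ = (3·4² + 16)/(2·5) ≡ 11/10. 10⁻¹ ≡ 16 (mod 53) since 10·16 = 160 ≡ 1, so λ ≡ 11·16 ≡ 17.
  x = λ² - 4 - 4 = 289 - 8 ≡ 16; y = λ·(4 - 16) - 5 ≡ 3. → (16, 3)
add G: (16, 3) + (4, 5). λ = (5 - 3)/(4 - 16) ≡ 2/41 mod 53. 41⁻¹ ≡ 22 (mod 53) since 41·22 = 902 ≡ 1, so λ ≡ 44.
  x = λ² - 16 - 4 = 1936 - 20 ≡ 8; y = λ·(16 - 8) - 3 ≡ 31. → (8, 31)
double: tangent at (8, 31): λ = (3·8² + 16)/(2·31) ≡ 49/9. 9⁻¹ ≡ 6 (mod 53) since 9·6 = 54 ≡ 1, so λ ≡ 49·6 ≡ 29.
  x = λ² - 8 - 8 = 841 - 16 ≡ 30; y = λ·(8 - 30) - 31 ≡ 20. → (30, 20)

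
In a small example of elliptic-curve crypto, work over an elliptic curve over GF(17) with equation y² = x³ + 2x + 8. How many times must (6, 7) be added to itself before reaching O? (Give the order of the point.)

2P: tangent at (6, 7): λ = (3·6² + 2)/(2·7) ≡ 8/14. 14⁻¹ ≡ 11 (mod 17) since 14·11 = 154 ≡ 1, so λ ≡ 8·11 ≡ 3.
  x = λ² - 6 - 6 = 9 - 12 ≡ 14; y = λ·(6 - 14) - 7 ≡ 3. → (14, 3)
3P: (14, 3) + (6, 7). λ = (7 - 3)/(6 - 14) ≡ 4/9 mod 17. 9⁻¹ ≡ 2 (mod 17), so λ ≡ 8.
  x = λ² - 14 - 6 = 64 - 20 ≡ 10; y = λ·(14 - 10) - 3 ≡ 12. → (10, 12)
4P: (10, 12) + (6, 7). λ = (7 - 12)/(6 - 10) ≡ 12/13 mod 17. 13⁻¹ ≡ 4 (mod 17), so λ ≡ 14.
  x = λ² - 10 - 6 = 196 - 16 ≡ 10; y = λ·(10 - 10) - 12 ≡ 5. → (10, 5)
5P: (10, 5) + (6, 7). λ = (7 - 5)/(6 - 10) ≡ 2/13 mod 17. 13⁻¹ ≡ 4 (mod 17), so λ ≡ 8.
  x = λ² - 10 - 6 = 64 - 16 ≡ 14; y = λ·(10 - 14) - 5 ≡ 14. → (14, 14)
6P: (14, 14) + (6, 7). λ = (7 - 14)/(6 - 14) ≡ 10/9 mod 17. 9⁻¹ ≡ 2 (mod 17) since 9·2 = 18 ≡ 1, so λ ≡ 3.
  x = λ² - 14 - 6 = 9 - 20 ≡ 6; y = λ·(14 - 6) - 14 ≡ 10. → (6, 10)
7P: (6, 10) + (6, 7): same x and y₁ ≡ -y₂, so the sum is O.
7P = O, so the order is 7.

7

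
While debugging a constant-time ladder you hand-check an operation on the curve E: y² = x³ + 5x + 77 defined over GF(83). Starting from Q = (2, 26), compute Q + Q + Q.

(10, 31)

Repeated addition: build up to 3Q.
2Q: tangent at (2, 26): λ = (3·2² + 5)/(2·26) ≡ 17/52. 52⁻¹ ≡ 8 (mod 83), so λ ≡ 17·8 ≡ 53.
  x = λ² - 2 - 2 = 2809 - 4 ≡ 66; y = λ·(2 - 66) - 26 ≡ 68. → (66, 68)
3Q: (66, 68) + (2, 26). λ = (26 - 68)/(2 - 66) ≡ 41/19 mod 83. 19⁻¹ ≡ 35 (mod 83) since 19·35 = 665 ≡ 1, so λ ≡ 24.
  x = λ² - 66 - 2 = 576 - 68 ≡ 10; y = λ·(66 - 10) - 68 ≡ 31. → (10, 31)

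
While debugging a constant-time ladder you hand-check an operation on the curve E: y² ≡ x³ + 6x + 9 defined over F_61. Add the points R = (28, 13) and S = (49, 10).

(50, 25)

(28, 13) + (49, 10). λ = (10 - 13)/(49 - 28) ≡ 58/21 mod 61. 21⁻¹ ≡ 32 (mod 61), so λ ≡ 26.
  x = λ² - 28 - 49 = 676 - 77 ≡ 50; y = λ·(28 - 50) - 13 ≡ 25. → (50, 25)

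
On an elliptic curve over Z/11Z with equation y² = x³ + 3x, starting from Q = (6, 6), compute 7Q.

(6, 5)

Repeated addition: build up to 7Q.
2Q: tangent at (6, 6): λ = (3·6² + 3)/(2·6) ≡ 1/1. 1⁻¹ ≡ 1 (mod 11), so λ ≡ 1·1 ≡ 1.
  x = λ² - 6 - 6 = 1 - 12 ≡ 0; y = λ·(6 - 0) - 6 ≡ 0. → (0, 0)
3Q: (0, 0) + (6, 6). λ = (6 - 0)/(6 - 0) ≡ 6/6 mod 11. 6⁻¹ ≡ 2 (mod 11), so λ ≡ 1.
  x = λ² - 0 - 6 = 1 - 6 ≡ 6; y = λ·(0 - 6) - 0 ≡ 5. → (6, 5)
4Q: (6, 5) + (6, 6): same x and y₁ ≡ -y₂, so the sum is ∞.
5Q: ∞ + (6, 6) = (6, 6) (identity).
6Q: tangent at (6, 6): λ = (3·6² + 3)/(2·6) ≡ 1/1. 1⁻¹ ≡ 1 (mod 11) since 1·1 = 1 ≡ 1, so λ ≡ 1·1 ≡ 1.
  x = λ² - 6 - 6 = 1 - 12 ≡ 0; y = λ·(6 - 0) - 6 ≡ 0. → (0, 0)
7Q: (0, 0) + (6, 6). λ = (6 - 0)/(6 - 0) ≡ 6/6 mod 11. 6⁻¹ ≡ 2 (mod 11), so λ ≡ 1.
  x = λ² - 0 - 6 = 1 - 6 ≡ 6; y = λ·(0 - 6) - 0 ≡ 5. → (6, 5)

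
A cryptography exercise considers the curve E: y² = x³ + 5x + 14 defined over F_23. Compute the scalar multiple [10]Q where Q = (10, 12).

(18, 18)

Repeated addition: build up to 10Q.
2Q: tangent at (10, 12): λ = (3·10² + 5)/(2·12) ≡ 6/1. 1⁻¹ ≡ 1 (mod 23), so λ ≡ 6·1 ≡ 6.
  x = λ² - 10 - 10 = 36 - 20 ≡ 16; y = λ·(10 - 16) - 12 ≡ 21. → (16, 21)
3Q: (16, 21) + (10, 12). λ = (12 - 21)/(10 - 16) ≡ 14/17 mod 23. 17⁻¹ ≡ 19 (mod 23) since 17·19 = 323 ≡ 1, so λ ≡ 13.
  x = λ² - 16 - 10 = 169 - 26 ≡ 5; y = λ·(16 - 5) - 21 ≡ 7. → (5, 7)
4Q: (5, 7) + (10, 12). λ = (12 - 7)/(10 - 5) ≡ 5/5 mod 23. 5⁻¹ ≡ 14 (mod 23) since 5·14 = 70 ≡ 1, so λ ≡ 1.
  x = λ² - 5 - 10 = 1 - 15 ≡ 9; y = λ·(5 - 9) - 7 ≡ 12. → (9, 12)
5Q: (9, 12) + (10, 12). λ = (12 - 12)/(10 - 9) ≡ 0/1 mod 23. 1⁻¹ ≡ 1 (mod 23) since 1·1 = 1 ≡ 1, so λ ≡ 0.
  x = λ² - 9 - 10 = 0 - 19 ≡ 4; y = λ·(9 - 4) - 12 ≡ 11. → (4, 11)
6Q: (4, 11) + (10, 12). λ = (12 - 11)/(10 - 4) ≡ 1/6 mod 23. 6⁻¹ ≡ 4 (mod 23), so λ ≡ 4.
  x = λ² - 4 - 10 = 16 - 14 ≡ 2; y = λ·(4 - 2) - 11 ≡ 20. → (2, 20)
7Q: (2, 20) + (10, 12). λ = (12 - 20)/(10 - 2) ≡ 15/8 mod 23. 8⁻¹ ≡ 3 (mod 23), so λ ≡ 22.
  x = λ² - 2 - 10 = 484 - 12 ≡ 12; y = λ·(2 - 12) - 20 ≡ 13. → (12, 13)
8Q: (12, 13) + (10, 12). λ = (12 - 13)/(10 - 12) ≡ 22/21 mod 23. 21⁻¹ ≡ 11 (mod 23), so λ ≡ 12.
  x = λ² - 12 - 10 = 144 - 22 ≡ 7; y = λ·(12 - 7) - 13 ≡ 1. → (7, 1)
9Q: (7, 1) + (10, 12). λ = (12 - 1)/(10 - 7) ≡ 11/3 mod 23. 3⁻¹ ≡ 8 (mod 23), so λ ≡ 19.
  x = λ² - 7 - 10 = 361 - 17 ≡ 22; y = λ·(7 - 22) - 1 ≡ 13. → (22, 13)
10Q: (22, 13) + (10, 12). λ = (12 - 13)/(10 - 22) ≡ 22/11 mod 23. 11⁻¹ ≡ 21 (mod 23), so λ ≡ 2.
  x = λ² - 22 - 10 = 4 - 32 ≡ 18; y = λ·(22 - 18) - 13 ≡ 18. → (18, 18)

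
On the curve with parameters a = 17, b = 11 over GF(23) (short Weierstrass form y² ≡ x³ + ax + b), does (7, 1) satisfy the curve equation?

no

y² = 1² ≡ 1; x³ + 17x + 11 = 473 ≡ 13 (mod 23). 1 ≠ 13.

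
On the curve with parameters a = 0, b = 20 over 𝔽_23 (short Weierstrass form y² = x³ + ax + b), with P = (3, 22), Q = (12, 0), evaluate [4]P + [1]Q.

First 4P:
Double-and-add on 4 = (100)₂. Start with P = (3, 22) for the leading 1-bit.
double: tangent at (3, 22): λ = (3·3² + 0)/(2·22) ≡ 4/21. 21⁻¹ ≡ 11 (mod 23) since 21·11 = 231 ≡ 1, so λ ≡ 4·11 ≡ 21.
  x = λ² - 3 - 3 = 441 - 6 ≡ 21; y = λ·(3 - 21) - 22 ≡ 14. → (21, 14)
double: tangent at (21, 14): λ = (3·21² + 0)/(2·14) ≡ 12/5. 5⁻¹ ≡ 14 (mod 23) since 5·14 = 70 ≡ 1, so λ ≡ 12·14 ≡ 7.
  x = λ² - 21 - 21 = 49 - 42 ≡ 7; y = λ·(21 - 7) - 14 ≡ 15. → (7, 15)
4P = (7, 15).
Finally 4P + Q:
(7, 15) + (12, 0). λ = (0 - 15)/(12 - 7) ≡ 8/5 mod 23. 5⁻¹ ≡ 14 (mod 23), so λ ≡ 20.
  x = λ² - 7 - 12 = 400 - 19 ≡ 13; y = λ·(7 - 13) - 15 ≡ 3. → (13, 3)

(13, 3)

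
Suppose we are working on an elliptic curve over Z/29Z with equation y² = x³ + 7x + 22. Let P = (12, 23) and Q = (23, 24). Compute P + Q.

(12, 23) + (23, 24). λ = (24 - 23)/(23 - 12) ≡ 1/11 mod 29. 11⁻¹ ≡ 8 (mod 29) since 11·8 = 88 ≡ 1, so λ ≡ 8.
  x = λ² - 12 - 23 = 64 - 35 ≡ 0; y = λ·(12 - 0) - 23 ≡ 15. → (0, 15)

(0, 15)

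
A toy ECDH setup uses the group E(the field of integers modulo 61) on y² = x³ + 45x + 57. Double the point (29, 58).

(4, 39)

tangent at (29, 58): λ = (3·29² + 45)/(2·58) ≡ 6/55. 55⁻¹ ≡ 10 (mod 61), so λ ≡ 6·10 ≡ 60.
  x = λ² - 29 - 29 = 3600 - 58 ≡ 4; y = λ·(29 - 4) - 58 ≡ 39. → (4, 39)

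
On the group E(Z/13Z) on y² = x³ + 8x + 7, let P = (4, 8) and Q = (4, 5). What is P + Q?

The two points share x = 4 and their y-coordinates satisfy 8 + 5 ≡ 0 (mod 13), so they are inverses. Their sum is O.

O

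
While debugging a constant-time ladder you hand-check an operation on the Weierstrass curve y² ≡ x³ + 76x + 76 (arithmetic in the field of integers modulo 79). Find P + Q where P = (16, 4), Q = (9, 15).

(16, 4) + (9, 15). λ = (15 - 4)/(9 - 16) ≡ 11/72 mod 79. 72⁻¹ ≡ 45 (mod 79), so λ ≡ 21.
  x = λ² - 16 - 9 = 441 - 25 ≡ 21; y = λ·(16 - 21) - 4 ≡ 49. → (21, 49)

(21, 49)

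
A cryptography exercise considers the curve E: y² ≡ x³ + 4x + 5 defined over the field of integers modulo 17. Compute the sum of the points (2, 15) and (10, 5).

(14, 0)

(2, 15) + (10, 5). λ = (5 - 15)/(10 - 2) ≡ 7/8 mod 17. 8⁻¹ ≡ 15 (mod 17) since 8·15 = 120 ≡ 1, so λ ≡ 3.
  x = λ² - 2 - 10 = 9 - 12 ≡ 14; y = λ·(2 - 14) - 15 ≡ 0. → (14, 0)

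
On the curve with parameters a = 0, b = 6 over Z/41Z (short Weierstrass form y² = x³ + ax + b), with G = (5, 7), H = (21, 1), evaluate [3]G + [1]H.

(16, 17)

First 3G:
Repeated addition: build up to 3G.
2G: tangent at (5, 7): λ = (3·5² + 0)/(2·7) ≡ 34/14. 14⁻¹ ≡ 3 (mod 41), so λ ≡ 34·3 ≡ 20.
  x = λ² - 5 - 5 = 400 - 10 ≡ 21; y = λ·(5 - 21) - 7 ≡ 1. → (21, 1)
3G: (21, 1) + (5, 7). λ = (7 - 1)/(5 - 21) ≡ 6/25 mod 41. 25⁻¹ ≡ 23 (mod 41), so λ ≡ 15.
  x = λ² - 21 - 5 = 225 - 26 ≡ 35; y = λ·(21 - 35) - 1 ≡ 35. → (35, 35)
3G = (35, 35).
Finally 3G + H:
(35, 35) + (21, 1). λ = (1 - 35)/(21 - 35) ≡ 7/27 mod 41. 27⁻¹ ≡ 38 (mod 41), so λ ≡ 20.
  x = λ² - 35 - 21 = 400 - 56 ≡ 16; y = λ·(35 - 16) - 35 ≡ 17. → (16, 17)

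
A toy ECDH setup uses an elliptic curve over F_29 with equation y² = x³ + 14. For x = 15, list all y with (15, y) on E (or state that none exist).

x³ + 0x + 14 = 3389 ≡ 25 (mod 29).
Square roots of 25 mod 29: 5 and 24 (since 5² = 25 ≡ 25).

5, 24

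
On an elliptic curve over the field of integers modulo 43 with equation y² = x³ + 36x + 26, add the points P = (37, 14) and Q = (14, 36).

(37, 14) + (14, 36). λ = (36 - 14)/(14 - 37) ≡ 22/20 mod 43. 20⁻¹ ≡ 28 (mod 43), so λ ≡ 14.
  x = λ² - 37 - 14 = 196 - 51 ≡ 16; y = λ·(37 - 16) - 14 ≡ 22. → (16, 22)

(16, 22)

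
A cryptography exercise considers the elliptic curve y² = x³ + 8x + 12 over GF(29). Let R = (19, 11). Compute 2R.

(13, 15)

tangent at (19, 11): λ = (3·19² + 8)/(2·11) ≡ 18/22. 22⁻¹ ≡ 4 (mod 29), so λ ≡ 18·4 ≡ 14.
  x = λ² - 19 - 19 = 196 - 38 ≡ 13; y = λ·(19 - 13) - 11 ≡ 15. → (13, 15)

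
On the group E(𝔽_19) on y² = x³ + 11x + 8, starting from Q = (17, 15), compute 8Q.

Double-and-add on 8 = (1000)₂. Start with Q = (17, 15) for the leading 1-bit.
double: tangent at (17, 15): λ = (3·17² + 11)/(2·15) ≡ 4/11. 11⁻¹ ≡ 7 (mod 19), so λ ≡ 4·7 ≡ 9.
  x = λ² - 17 - 17 = 81 - 34 ≡ 9; y = λ·(17 - 9) - 15 ≡ 0. → (9, 0)
double: (9, 0) + (9, 0): same x and y₁ ≡ -y₂, so the sum is O.
double: O + O = O (identity).

O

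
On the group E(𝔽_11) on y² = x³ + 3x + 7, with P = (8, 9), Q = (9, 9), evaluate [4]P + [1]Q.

First 4P:
Repeated addition: build up to 4P.
2P: tangent at (8, 9): λ = (3·8² + 3)/(2·9) ≡ 8/7. 7⁻¹ ≡ 8 (mod 11), so λ ≡ 8·8 ≡ 9.
  x = λ² - 8 - 8 = 81 - 16 ≡ 10; y = λ·(8 - 10) - 9 ≡ 6. → (10, 6)
3P: (10, 6) + (8, 9). λ = (9 - 6)/(8 - 10) ≡ 3/9 mod 11. 9⁻¹ ≡ 5 (mod 11), so λ ≡ 4.
  x = λ² - 10 - 8 = 16 - 18 ≡ 9; y = λ·(10 - 9) - 6 ≡ 9. → (9, 9)
4P: (9, 9) + (8, 9). λ = (9 - 9)/(8 - 9) ≡ 0/10 mod 11. 10⁻¹ ≡ 10 (mod 11) since 10·10 = 100 ≡ 1, so λ ≡ 0.
  x = λ² - 9 - 8 = 0 - 17 ≡ 5; y = λ·(9 - 5) - 9 ≡ 2. → (5, 2)
4P = (5, 2).
Finally 4P + Q:
(5, 2) + (9, 9). λ = (9 - 2)/(9 - 5) ≡ 7/4 mod 11. 4⁻¹ ≡ 3 (mod 11) since 4·3 = 12 ≡ 1, so λ ≡ 10.
  x = λ² - 5 - 9 = 100 - 14 ≡ 9; y = λ·(5 - 9) - 2 ≡ 2. → (9, 2)

(9, 2)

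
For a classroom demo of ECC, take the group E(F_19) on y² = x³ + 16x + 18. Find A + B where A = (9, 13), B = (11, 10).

(9, 13) + (11, 10). λ = (10 - 13)/(11 - 9) ≡ 16/2 mod 19. 2⁻¹ ≡ 10 (mod 19), so λ ≡ 8.
  x = λ² - 9 - 11 = 64 - 20 ≡ 6; y = λ·(9 - 6) - 13 ≡ 11. → (6, 11)

(6, 11)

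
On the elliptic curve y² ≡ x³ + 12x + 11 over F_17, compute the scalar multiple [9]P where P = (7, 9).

Double-and-add on 9 = (1001)₂. Start with P = (7, 9) for the leading 1-bit.
double: tangent at (7, 9): λ = (3·7² + 12)/(2·9) ≡ 6/1. 1⁻¹ ≡ 1 (mod 17), so λ ≡ 6·1 ≡ 6.
  x = λ² - 7 - 7 = 36 - 14 ≡ 5; y = λ·(7 - 5) - 9 ≡ 3. → (5, 3)
double: tangent at (5, 3): λ = (3·5² + 12)/(2·3) ≡ 2/6. 6⁻¹ ≡ 3 (mod 17), so λ ≡ 2·3 ≡ 6.
  x = λ² - 5 - 5 = 36 - 10 ≡ 9; y = λ·(5 - 9) - 3 ≡ 7. → (9, 7)
double: tangent at (9, 7): λ = (3·9² + 12)/(2·7) ≡ 0/14. 14⁻¹ ≡ 11 (mod 17), so λ ≡ 0·11 ≡ 0.
  x = λ² - 9 - 9 = 0 - 18 ≡ 16; y = λ·(9 - 16) - 7 ≡ 10. → (16, 10)
add P: (16, 10) + (7, 9). λ = (9 - 10)/(7 - 16) ≡ 16/8 mod 17. 8⁻¹ ≡ 15 (mod 17), so λ ≡ 2.
  x = λ² - 16 - 7 = 4 - 23 ≡ 15; y = λ·(16 - 15) - 10 ≡ 9. → (15, 9)

(15, 9)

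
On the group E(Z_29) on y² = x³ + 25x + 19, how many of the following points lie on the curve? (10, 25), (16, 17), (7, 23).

0

(10, 25): 25² ≡ 16, rhs ≡ 22 → off.
(16, 17): 17² ≡ 28, rhs ≡ 20 → off.
(7, 23): 23² ≡ 7, rhs ≡ 15 → off.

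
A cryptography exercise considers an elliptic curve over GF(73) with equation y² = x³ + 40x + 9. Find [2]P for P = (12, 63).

tangent at (12, 63): λ = (3·12² + 40)/(2·63) ≡ 34/53. 53⁻¹ ≡ 62 (mod 73), so λ ≡ 34·62 ≡ 64.
  x = λ² - 12 - 12 = 4096 - 24 ≡ 57; y = λ·(12 - 57) - 63 ≡ 50. → (57, 50)

(57, 50)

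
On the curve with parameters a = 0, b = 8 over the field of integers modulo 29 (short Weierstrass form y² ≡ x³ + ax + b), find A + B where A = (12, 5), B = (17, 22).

(12, 5) + (17, 22). λ = (22 - 5)/(17 - 12) ≡ 17/5 mod 29. 5⁻¹ ≡ 6 (mod 29), so λ ≡ 15.
  x = λ² - 12 - 17 = 225 - 29 ≡ 22; y = λ·(12 - 22) - 5 ≡ 19. → (22, 19)

(22, 19)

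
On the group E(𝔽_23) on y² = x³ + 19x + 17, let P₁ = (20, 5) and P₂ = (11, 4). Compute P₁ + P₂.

(17, 3)

(20, 5) + (11, 4). λ = (4 - 5)/(11 - 20) ≡ 22/14 mod 23. 14⁻¹ ≡ 5 (mod 23) since 14·5 = 70 ≡ 1, so λ ≡ 18.
  x = λ² - 20 - 11 = 324 - 31 ≡ 17; y = λ·(20 - 17) - 5 ≡ 3. → (17, 3)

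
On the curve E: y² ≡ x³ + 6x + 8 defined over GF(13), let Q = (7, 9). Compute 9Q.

Double-and-add on 9 = (1001)₂. Start with Q = (7, 9) for the leading 1-bit.
double: tangent at (7, 9): λ = (3·7² + 6)/(2·9) ≡ 10/5. 5⁻¹ ≡ 8 (mod 13) since 5·8 = 40 ≡ 1, so λ ≡ 10·8 ≡ 2.
  x = λ² - 7 - 7 = 4 - 14 ≡ 3; y = λ·(7 - 3) - 9 ≡ 12. → (3, 12)
double: tangent at (3, 12): λ = (3·3² + 6)/(2·12) ≡ 7/11. 11⁻¹ ≡ 6 (mod 13), so λ ≡ 7·6 ≡ 3.
  x = λ² - 3 - 3 = 9 - 6 ≡ 3; y = λ·(3 - 3) - 12 ≡ 1. → (3, 1)
double: tangent at (3, 1): λ = (3·3² + 6)/(2·1) ≡ 7/2. 2⁻¹ ≡ 7 (mod 13) since 2·7 = 14 ≡ 1, so λ ≡ 7·7 ≡ 10.
  x = λ² - 3 - 3 = 100 - 6 ≡ 3; y = λ·(3 - 3) - 1 ≡ 12. → (3, 12)
add Q: (3, 12) + (7, 9). λ = (9 - 12)/(7 - 3) ≡ 10/4 mod 13. 4⁻¹ ≡ 10 (mod 13), so λ ≡ 9.
  x = λ² - 3 - 7 = 81 - 10 ≡ 6; y = λ·(3 - 6) - 12 ≡ 0. → (6, 0)

(6, 0)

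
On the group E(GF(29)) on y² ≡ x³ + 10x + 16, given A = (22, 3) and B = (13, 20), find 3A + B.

First 3A:
Repeated addition: build up to 3A.
2A: tangent at (22, 3): λ = (3·22² + 10)/(2·3) ≡ 12/6. 6⁻¹ ≡ 5 (mod 29) since 6·5 = 30 ≡ 1, so λ ≡ 12·5 ≡ 2.
  x = λ² - 22 - 22 = 4 - 44 ≡ 18; y = λ·(22 - 18) - 3 ≡ 5. → (18, 5)
3A: (18, 5) + (22, 3). λ = (3 - 5)/(22 - 18) ≡ 27/4 mod 29. 4⁻¹ ≡ 22 (mod 29), so λ ≡ 14.
  x = λ² - 18 - 22 = 196 - 40 ≡ 11; y = λ·(18 - 11) - 5 ≡ 6. → (11, 6)
3A = (11, 6).
Finally 3A + B:
(11, 6) + (13, 20). λ = (20 - 6)/(13 - 11) ≡ 14/2 mod 29. 2⁻¹ ≡ 15 (mod 29) since 2·15 = 30 ≡ 1, so λ ≡ 7.
  x = λ² - 11 - 13 = 49 - 24 ≡ 25; y = λ·(11 - 25) - 6 ≡ 12. → (25, 12)

(25, 12)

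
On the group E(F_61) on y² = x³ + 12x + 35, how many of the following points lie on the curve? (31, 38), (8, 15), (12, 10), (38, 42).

0

(31, 38): 38² ≡ 41, rhs ≡ 3 → off.
(8, 15): 15² ≡ 42, rhs ≡ 33 → off.
(12, 10): 10² ≡ 39, rhs ≡ 16 → off.
(38, 42): 42² ≡ 56, rhs ≡ 36 → off.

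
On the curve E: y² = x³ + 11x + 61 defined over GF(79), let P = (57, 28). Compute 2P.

(76, 78)

tangent at (57, 28): λ = (3·57² + 11)/(2·28) ≡ 41/56. 56⁻¹ ≡ 24 (mod 79) since 56·24 = 1344 ≡ 1, so λ ≡ 41·24 ≡ 36.
  x = λ² - 57 - 57 = 1296 - 114 ≡ 76; y = λ·(57 - 76) - 28 ≡ 78. → (76, 78)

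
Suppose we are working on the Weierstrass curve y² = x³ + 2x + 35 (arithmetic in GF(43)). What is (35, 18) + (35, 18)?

tangent at (35, 18): λ = (3·35² + 2)/(2·18) ≡ 22/36. 36⁻¹ ≡ 6 (mod 43) since 36·6 = 216 ≡ 1, so λ ≡ 22·6 ≡ 3.
  x = λ² - 35 - 35 = 9 - 70 ≡ 25; y = λ·(35 - 25) - 18 ≡ 12. → (25, 12)

(25, 12)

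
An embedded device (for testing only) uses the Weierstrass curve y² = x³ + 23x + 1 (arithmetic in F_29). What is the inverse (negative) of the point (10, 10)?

(10, 19)

-(10, 10) = (10, -10 mod 29) = (10, 19).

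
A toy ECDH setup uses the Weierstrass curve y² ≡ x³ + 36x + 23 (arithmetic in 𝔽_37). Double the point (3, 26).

(22, 20)

tangent at (3, 26): λ = (3·3² + 36)/(2·26) ≡ 26/15. 15⁻¹ ≡ 5 (mod 37) since 15·5 = 75 ≡ 1, so λ ≡ 26·5 ≡ 19.
  x = λ² - 3 - 3 = 361 - 6 ≡ 22; y = λ·(3 - 22) - 26 ≡ 20. → (22, 20)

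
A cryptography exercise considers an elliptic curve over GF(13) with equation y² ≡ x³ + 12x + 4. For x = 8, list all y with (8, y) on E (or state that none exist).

1, 12

x³ + 12x + 4 = 612 ≡ 1 (mod 13).
Square roots of 1 mod 13: 1 and 12 (since 1² = 1 ≡ 1).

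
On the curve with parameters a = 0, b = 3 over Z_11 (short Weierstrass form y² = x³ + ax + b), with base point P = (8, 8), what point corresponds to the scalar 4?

Double-and-add on 4 = (100)₂. Start with P = (8, 8) for the leading 1-bit.
double: tangent at (8, 8): λ = (3·8² + 0)/(2·8) ≡ 5/5. 5⁻¹ ≡ 9 (mod 11), so λ ≡ 5·9 ≡ 1.
  x = λ² - 8 - 8 = 1 - 16 ≡ 7; y = λ·(8 - 7) - 8 ≡ 4. → (7, 4)
double: tangent at (7, 4): λ = (3·7² + 0)/(2·4) ≡ 4/8. 8⁻¹ ≡ 7 (mod 11) since 8·7 = 56 ≡ 1, so λ ≡ 4·7 ≡ 6.
  x = λ² - 7 - 7 = 36 - 14 ≡ 0; y = λ·(7 - 0) - 4 ≡ 5. → (0, 5)

(0, 5)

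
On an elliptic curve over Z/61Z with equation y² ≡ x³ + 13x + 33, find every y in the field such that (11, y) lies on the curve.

none

x³ + 13x + 33 = 1507 ≡ 43 (mod 61).
43 is a non-residue mod 61; no y exists.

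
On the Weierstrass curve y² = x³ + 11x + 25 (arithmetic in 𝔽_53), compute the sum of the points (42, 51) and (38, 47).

(42, 51) + (38, 47). λ = (47 - 51)/(38 - 42) ≡ 49/49 mod 53. 49⁻¹ ≡ 13 (mod 53), so λ ≡ 1.
  x = λ² - 42 - 38 = 1 - 80 ≡ 27; y = λ·(42 - 27) - 51 ≡ 17. → (27, 17)

(27, 17)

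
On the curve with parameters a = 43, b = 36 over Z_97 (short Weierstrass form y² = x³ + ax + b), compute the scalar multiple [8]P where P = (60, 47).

(77, 10)

Repeated addition: build up to 8P.
2P: tangent at (60, 47): λ = (3·60² + 43)/(2·47) ≡ 76/94. 94⁻¹ ≡ 32 (mod 97) since 94·32 = 3008 ≡ 1, so λ ≡ 76·32 ≡ 7.
  x = λ² - 60 - 60 = 49 - 120 ≡ 26; y = λ·(60 - 26) - 47 ≡ 94. → (26, 94)
3P: (26, 94) + (60, 47). λ = (47 - 94)/(60 - 26) ≡ 50/34 mod 97. 34⁻¹ ≡ 20 (mod 97), so λ ≡ 30.
  x = λ² - 26 - 60 = 900 - 86 ≡ 38; y = λ·(26 - 38) - 94 ≡ 31. → (38, 31)
4P: (38, 31) + (60, 47). λ = (47 - 31)/(60 - 38) ≡ 16/22 mod 97. 22⁻¹ ≡ 75 (mod 97), so λ ≡ 36.
  x = λ² - 38 - 60 = 1296 - 98 ≡ 34; y = λ·(38 - 34) - 31 ≡ 16. → (34, 16)
5P: (34, 16) + (60, 47). λ = (47 - 16)/(60 - 34) ≡ 31/26 mod 97. 26⁻¹ ≡ 56 (mod 97), so λ ≡ 87.
  x = λ² - 34 - 60 = 7569 - 94 ≡ 6; y = λ·(34 - 6) - 16 ≡ 92. → (6, 92)
6P: (6, 92) + (60, 47). λ = (47 - 92)/(60 - 6) ≡ 52/54 mod 97. 54⁻¹ ≡ 9 (mod 97) since 54·9 = 486 ≡ 1, so λ ≡ 80.
  x = λ² - 6 - 60 = 6400 - 66 ≡ 29; y = λ·(6 - 29) - 92 ≡ 8. → (29, 8)
7P: (29, 8) + (60, 47). λ = (47 - 8)/(60 - 29) ≡ 39/31 mod 97. 31⁻¹ ≡ 72 (mod 97), so λ ≡ 92.
  x = λ² - 29 - 60 = 8464 - 89 ≡ 33; y = λ·(29 - 33) - 8 ≡ 12. → (33, 12)
8P: (33, 12) + (60, 47). λ = (47 - 12)/(60 - 33) ≡ 35/27 mod 97. 27⁻¹ ≡ 18 (mod 97) since 27·18 = 486 ≡ 1, so λ ≡ 48.
  x = λ² - 33 - 60 = 2304 - 93 ≡ 77; y = λ·(33 - 77) - 12 ≡ 10. → (77, 10)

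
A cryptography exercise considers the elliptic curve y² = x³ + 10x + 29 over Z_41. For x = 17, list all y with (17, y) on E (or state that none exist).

none

x³ + 10x + 29 = 5112 ≡ 28 (mod 41).
28 is a non-residue mod 41; no y exists.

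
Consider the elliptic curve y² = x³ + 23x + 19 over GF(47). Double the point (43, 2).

tangent at (43, 2): λ = (3·43² + 23)/(2·2) ≡ 24/4. 4⁻¹ ≡ 12 (mod 47), so λ ≡ 24·12 ≡ 6.
  x = λ² - 43 - 43 = 36 - 86 ≡ 44; y = λ·(43 - 44) - 2 ≡ 39. → (44, 39)

(44, 39)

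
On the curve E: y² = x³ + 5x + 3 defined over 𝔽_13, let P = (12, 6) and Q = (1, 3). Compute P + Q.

(12, 6) + (1, 3). λ = (3 - 6)/(1 - 12) ≡ 10/2 mod 13. 2⁻¹ ≡ 7 (mod 13) since 2·7 = 14 ≡ 1, so λ ≡ 5.
  x = λ² - 12 - 1 = 25 - 13 ≡ 12; y = λ·(12 - 12) - 6 ≡ 7. → (12, 7)

(12, 7)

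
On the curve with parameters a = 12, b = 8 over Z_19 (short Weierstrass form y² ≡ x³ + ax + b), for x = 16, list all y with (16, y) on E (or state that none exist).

none

x³ + 12x + 8 = 4296 ≡ 2 (mod 19).
2 is a non-residue mod 19; no y exists.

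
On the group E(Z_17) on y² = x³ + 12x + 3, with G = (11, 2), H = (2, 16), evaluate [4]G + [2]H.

First 4G:
Double-and-add on 4 = (100)₂. Start with G = (11, 2) for the leading 1-bit.
double: tangent at (11, 2): λ = (3·11² + 12)/(2·2) ≡ 1/4. 4⁻¹ ≡ 13 (mod 17), so λ ≡ 1·13 ≡ 13.
  x = λ² - 11 - 11 = 169 - 22 ≡ 11; y = λ·(11 - 11) - 2 ≡ 15. → (11, 15)
double: tangent at (11, 15): λ = (3·11² + 12)/(2·15) ≡ 1/13. 13⁻¹ ≡ 4 (mod 17) since 13·4 = 52 ≡ 1, so λ ≡ 1·4 ≡ 4.
  x = λ² - 11 - 11 = 16 - 22 ≡ 11; y = λ·(11 - 11) - 15 ≡ 2. → (11, 2)
4G = (11, 2).
Next 2H:
Repeated addition: build up to 2H.
2H: tangent at (2, 16): λ = (3·2² + 12)/(2·16) ≡ 7/15. 15⁻¹ ≡ 8 (mod 17), so λ ≡ 7·8 ≡ 5.
  x = λ² - 2 - 2 = 25 - 4 ≡ 4; y = λ·(2 - 4) - 16 ≡ 8. → (4, 8)
2H = (4, 8).
Finally 4G + 2H:
(11, 2) + (4, 8). λ = (8 - 2)/(4 - 11) ≡ 6/10 mod 17. 10⁻¹ ≡ 12 (mod 17) since 10·12 = 120 ≡ 1, so λ ≡ 4.
  x = λ² - 11 - 4 = 16 - 15 ≡ 1; y = λ·(11 - 1) - 2 ≡ 4. → (1, 4)

(1, 4)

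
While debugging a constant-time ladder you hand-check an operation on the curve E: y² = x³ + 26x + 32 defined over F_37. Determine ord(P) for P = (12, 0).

2P: (12, 0) + (12, 0): same x and y₁ ≡ -y₂, so the sum is O.
2P = O, so the order is 2.

2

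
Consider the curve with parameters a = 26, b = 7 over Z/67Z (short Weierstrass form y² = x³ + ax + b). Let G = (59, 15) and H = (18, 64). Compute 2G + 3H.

First 2G:
Repeated addition: build up to 2G.
2G: tangent at (59, 15): λ = (3·59² + 26)/(2·15) ≡ 17/30. 30⁻¹ ≡ 38 (mod 67), so λ ≡ 17·38 ≡ 43.
  x = λ² - 59 - 59 = 1849 - 118 ≡ 56; y = λ·(59 - 56) - 15 ≡ 47. → (56, 47)
2G = (56, 47).
Next 3H:
Repeated addition: build up to 3H.
2H: tangent at (18, 64): λ = (3·18² + 26)/(2·64) ≡ 60/61. 61⁻¹ ≡ 11 (mod 67) since 61·11 = 671 ≡ 1, so λ ≡ 60·11 ≡ 57.
  x = λ² - 18 - 18 = 3249 - 36 ≡ 64; y = λ·(18 - 64) - 64 ≡ 61. → (64, 61)
3H: (64, 61) + (18, 64). λ = (64 - 61)/(18 - 64) ≡ 3/21 mod 67. 21⁻¹ ≡ 16 (mod 67), so λ ≡ 48.
  x = λ² - 64 - 18 = 2304 - 82 ≡ 11; y = λ·(64 - 11) - 61 ≡ 4. → (11, 4)
3H = (11, 4).
Finally 2G + 3H:
(56, 47) + (11, 4). λ = (4 - 47)/(11 - 56) ≡ 24/22 mod 67. 22⁻¹ ≡ 64 (mod 67), so λ ≡ 62.
  x = λ² - 56 - 11 = 3844 - 67 ≡ 25; y = λ·(56 - 25) - 47 ≡ 66. → (25, 66)

(25, 66)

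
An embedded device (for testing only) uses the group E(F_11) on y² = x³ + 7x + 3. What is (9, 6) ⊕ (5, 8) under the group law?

(9, 6) + (5, 8). λ = (8 - 6)/(5 - 9) ≡ 2/7 mod 11. 7⁻¹ ≡ 8 (mod 11), so λ ≡ 5.
  x = λ² - 9 - 5 = 25 - 14 ≡ 0; y = λ·(9 - 0) - 6 ≡ 6. → (0, 6)

(0, 6)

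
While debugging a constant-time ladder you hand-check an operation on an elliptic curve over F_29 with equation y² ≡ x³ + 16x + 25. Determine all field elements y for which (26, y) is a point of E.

x³ + 16x + 25 = 18017 ≡ 8 (mod 29).
8 is a non-residue mod 29; no y exists.

none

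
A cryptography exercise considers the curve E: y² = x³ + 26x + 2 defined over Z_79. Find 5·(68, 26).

Write Q = (68, 26).
Repeated addition: build up to 5Q.
2Q: tangent at (68, 26): λ = (3·68² + 26)/(2·26) ≡ 73/52. 52⁻¹ ≡ 38 (mod 79) since 52·38 = 1976 ≡ 1, so λ ≡ 73·38 ≡ 9.
  x = λ² - 68 - 68 = 81 - 136 ≡ 24; y = λ·(68 - 24) - 26 ≡ 54. → (24, 54)
3Q: (24, 54) + (68, 26). λ = (26 - 54)/(68 - 24) ≡ 51/44 mod 79. 44⁻¹ ≡ 9 (mod 79), so λ ≡ 64.
  x = λ² - 24 - 68 = 4096 - 92 ≡ 54; y = λ·(24 - 54) - 54 ≡ 1. → (54, 1)
4Q: (54, 1) + (68, 26). λ = (26 - 1)/(68 - 54) ≡ 25/14 mod 79. 14⁻¹ ≡ 17 (mod 79), so λ ≡ 30.
  x = λ² - 54 - 68 = 900 - 122 ≡ 67; y = λ·(54 - 67) - 1 ≡ 4. → (67, 4)
5Q: (67, 4) + (68, 26). λ = (26 - 4)/(68 - 67) ≡ 22/1 mod 79. 1⁻¹ ≡ 1 (mod 79) since 1·1 = 1 ≡ 1, so λ ≡ 22.
  x = λ² - 67 - 68 = 484 - 135 ≡ 33; y = λ·(67 - 33) - 4 ≡ 33. → (33, 33)

(33, 33)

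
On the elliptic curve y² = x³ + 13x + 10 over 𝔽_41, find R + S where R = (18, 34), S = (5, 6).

(18, 34) + (5, 6). λ = (6 - 34)/(5 - 18) ≡ 13/28 mod 41. 28⁻¹ ≡ 22 (mod 41), so λ ≡ 40.
  x = λ² - 18 - 5 = 1600 - 23 ≡ 19; y = λ·(18 - 19) - 34 ≡ 8. → (19, 8)

(19, 8)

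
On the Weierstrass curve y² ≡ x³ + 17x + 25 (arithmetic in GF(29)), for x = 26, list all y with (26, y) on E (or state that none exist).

x³ + 17x + 25 = 18043 ≡ 5 (mod 29).
Square roots of 5 mod 29: 11 and 18 (since 11² = 121 ≡ 5).

11, 18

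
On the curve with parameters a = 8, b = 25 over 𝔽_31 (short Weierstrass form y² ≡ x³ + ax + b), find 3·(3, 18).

Write Q = (3, 18).
Repeated addition: build up to 3Q.
2Q: tangent at (3, 18): λ = (3·3² + 8)/(2·18) ≡ 4/5. 5⁻¹ ≡ 25 (mod 31), so λ ≡ 4·25 ≡ 7.
  x = λ² - 3 - 3 = 49 - 6 ≡ 12; y = λ·(3 - 12) - 18 ≡ 12. → (12, 12)
3Q: (12, 12) + (3, 18). λ = (18 - 12)/(3 - 12) ≡ 6/22 mod 31. 22⁻¹ ≡ 24 (mod 31), so λ ≡ 20.
  x = λ² - 12 - 3 = 400 - 15 ≡ 13; y = λ·(12 - 13) - 12 ≡ 30. → (13, 30)

(13, 30)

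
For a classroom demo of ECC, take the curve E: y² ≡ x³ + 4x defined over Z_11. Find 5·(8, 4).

Write P = (8, 4).
Repeated addition: build up to 5P.
2P: tangent at (8, 4): λ = (3·8² + 4)/(2·4) ≡ 9/8. 8⁻¹ ≡ 7 (mod 11) since 8·7 = 56 ≡ 1, so λ ≡ 9·7 ≡ 8.
  x = λ² - 8 - 8 = 64 - 16 ≡ 4; y = λ·(8 - 4) - 4 ≡ 6. → (4, 6)
3P: (4, 6) + (8, 4). λ = (4 - 6)/(8 - 4) ≡ 9/4 mod 11. 4⁻¹ ≡ 3 (mod 11), so λ ≡ 5.
  x = λ² - 4 - 8 = 25 - 12 ≡ 2; y = λ·(4 - 2) - 6 ≡ 4. → (2, 4)
4P: (2, 4) + (8, 4). λ = (4 - 4)/(8 - 2) ≡ 0/6 mod 11. 6⁻¹ ≡ 2 (mod 11), so λ ≡ 0.
  x = λ² - 2 - 8 = 0 - 10 ≡ 1; y = λ·(2 - 1) - 4 ≡ 7. → (1, 7)
5P: (1, 7) + (8, 4). λ = (4 - 7)/(8 - 1) ≡ 8/7 mod 11. 7⁻¹ ≡ 8 (mod 11), so λ ≡ 9.
  x = λ² - 1 - 8 = 81 - 9 ≡ 6; y = λ·(1 - 6) - 7 ≡ 3. → (6, 3)

(6, 3)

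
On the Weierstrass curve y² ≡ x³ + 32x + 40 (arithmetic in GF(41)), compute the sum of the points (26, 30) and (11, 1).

(3, 9)

(26, 30) + (11, 1). λ = (1 - 30)/(11 - 26) ≡ 12/26 mod 41. 26⁻¹ ≡ 30 (mod 41), so λ ≡ 32.
  x = λ² - 26 - 11 = 1024 - 37 ≡ 3; y = λ·(26 - 3) - 30 ≡ 9. → (3, 9)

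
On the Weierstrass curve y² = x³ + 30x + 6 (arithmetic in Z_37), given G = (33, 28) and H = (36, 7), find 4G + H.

(14, 32)

First 4G:
Double-and-add on 4 = (100)₂. Start with G = (33, 28) for the leading 1-bit.
double: tangent at (33, 28): λ = (3·33² + 30)/(2·28) ≡ 4/19. 19⁻¹ ≡ 2 (mod 37), so λ ≡ 4·2 ≡ 8.
  x = λ² - 33 - 33 = 64 - 66 ≡ 35; y = λ·(33 - 35) - 28 ≡ 30. → (35, 30)
double: tangent at (35, 30): λ = (3·35² + 30)/(2·30) ≡ 5/23. 23⁻¹ ≡ 29 (mod 37), so λ ≡ 5·29 ≡ 34.
  x = λ² - 35 - 35 = 1156 - 70 ≡ 13; y = λ·(35 - 13) - 30 ≡ 15. → (13, 15)
4G = (13, 15).
Finally 4G + H:
(13, 15) + (36, 7). λ = (7 - 15)/(36 - 13) ≡ 29/23 mod 37. 23⁻¹ ≡ 29 (mod 37), so λ ≡ 27.
  x = λ² - 13 - 36 = 729 - 49 ≡ 14; y = λ·(13 - 14) - 15 ≡ 32. → (14, 32)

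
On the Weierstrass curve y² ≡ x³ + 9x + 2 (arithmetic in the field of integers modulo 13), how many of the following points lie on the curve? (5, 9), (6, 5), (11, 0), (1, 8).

(5, 9): 9² ≡ 3, rhs ≡ 3 → on.
(6, 5): 5² ≡ 12, rhs ≡ 12 → on.
(11, 0): 0² ≡ 0, rhs ≡ 2 → off.
(1, 8): 8² ≡ 12, rhs ≡ 12 → on.

3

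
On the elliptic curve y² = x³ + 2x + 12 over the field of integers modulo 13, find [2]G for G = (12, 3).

(11, 0)

tangent at (12, 3): λ = (3·12² + 2)/(2·3) ≡ 5/6. 6⁻¹ ≡ 11 (mod 13), so λ ≡ 5·11 ≡ 3.
  x = λ² - 12 - 12 = 9 - 24 ≡ 11; y = λ·(12 - 11) - 3 ≡ 0. → (11, 0)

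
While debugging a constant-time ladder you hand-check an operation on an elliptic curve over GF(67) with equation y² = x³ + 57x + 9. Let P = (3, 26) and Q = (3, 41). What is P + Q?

O

The two points share x = 3 and their y-coordinates satisfy 26 + 41 ≡ 0 (mod 67), so they are inverses. Their sum is O.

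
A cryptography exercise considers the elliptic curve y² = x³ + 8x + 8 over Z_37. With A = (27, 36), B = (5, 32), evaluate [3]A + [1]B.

(4, 20)

First 3A:
Repeated addition: build up to 3A.
2A: tangent at (27, 36): λ = (3·27² + 8)/(2·36) ≡ 12/35. 35⁻¹ ≡ 18 (mod 37), so λ ≡ 12·18 ≡ 31.
  x = λ² - 27 - 27 = 961 - 54 ≡ 19; y = λ·(27 - 19) - 36 ≡ 27. → (19, 27)
3A: (19, 27) + (27, 36). λ = (36 - 27)/(27 - 19) ≡ 9/8 mod 37. 8⁻¹ ≡ 14 (mod 37) since 8·14 = 112 ≡ 1, so λ ≡ 15.
  x = λ² - 19 - 27 = 225 - 46 ≡ 31; y = λ·(19 - 31) - 27 ≡ 15. → (31, 15)
3A = (31, 15).
Finally 3A + B:
(31, 15) + (5, 32). λ = (32 - 15)/(5 - 31) ≡ 17/11 mod 37. 11⁻¹ ≡ 27 (mod 37) since 11·27 = 297 ≡ 1, so λ ≡ 15.
  x = λ² - 31 - 5 = 225 - 36 ≡ 4; y = λ·(31 - 4) - 15 ≡ 20. → (4, 20)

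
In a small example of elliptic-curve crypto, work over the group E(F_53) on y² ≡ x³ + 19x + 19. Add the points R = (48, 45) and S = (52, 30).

(30, 20)

(48, 45) + (52, 30). λ = (30 - 45)/(52 - 48) ≡ 38/4 mod 53. 4⁻¹ ≡ 40 (mod 53) since 4·40 = 160 ≡ 1, so λ ≡ 36.
  x = λ² - 48 - 52 = 1296 - 100 ≡ 30; y = λ·(48 - 30) - 45 ≡ 20. → (30, 20)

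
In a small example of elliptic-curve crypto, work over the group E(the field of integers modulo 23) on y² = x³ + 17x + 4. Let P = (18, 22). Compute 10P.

Double-and-add on 10 = (1010)₂. Start with P = (18, 22) for the leading 1-bit.
double: tangent at (18, 22): λ = (3·18² + 17)/(2·22) ≡ 0/21. 21⁻¹ ≡ 11 (mod 23) since 21·11 = 231 ≡ 1, so λ ≡ 0·11 ≡ 0.
  x = λ² - 18 - 18 = 0 - 36 ≡ 10; y = λ·(18 - 10) - 22 ≡ 1. → (10, 1)
double: tangent at (10, 1): λ = (3·10² + 17)/(2·1) ≡ 18/2. 2⁻¹ ≡ 12 (mod 23), so λ ≡ 18·12 ≡ 9.
  x = λ² - 10 - 10 = 81 - 20 ≡ 15; y = λ·(10 - 15) - 1 ≡ 0. → (15, 0)
add P: (15, 0) + (18, 22). λ = (22 - 0)/(18 - 15) ≡ 22/3 mod 23. 3⁻¹ ≡ 8 (mod 23) since 3·8 = 24 ≡ 1, so λ ≡ 15.
  x = λ² - 15 - 18 = 225 - 33 ≡ 8; y = λ·(15 - 8) - 0 ≡ 13. → (8, 13)
double: tangent at (8, 13): λ = (3·8² + 17)/(2·13) ≡ 2/3. 3⁻¹ ≡ 8 (mod 23), so λ ≡ 2·8 ≡ 16.
  x = λ² - 8 - 8 = 256 - 16 ≡ 10; y = λ·(8 - 10) - 13 ≡ 1. → (10, 1)

(10, 1)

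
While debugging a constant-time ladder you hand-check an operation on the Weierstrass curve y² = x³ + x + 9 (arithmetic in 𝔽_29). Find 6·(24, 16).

Write G = (24, 16).
Repeated addition: build up to 6G.
2G: tangent at (24, 16): λ = (3·24² + 1)/(2·16) ≡ 18/3. 3⁻¹ ≡ 10 (mod 29), so λ ≡ 18·10 ≡ 6.
  x = λ² - 24 - 24 = 36 - 48 ≡ 17; y = λ·(24 - 17) - 16 ≡ 26. → (17, 26)
3G: (17, 26) + (24, 16). λ = (16 - 26)/(24 - 17) ≡ 19/7 mod 29. 7⁻¹ ≡ 25 (mod 29) since 7·25 = 175 ≡ 1, so λ ≡ 11.
  x = λ² - 17 - 24 = 121 - 41 ≡ 22; y = λ·(17 - 22) - 26 ≡ 6. → (22, 6)
4G: (22, 6) + (24, 16). λ = (16 - 6)/(24 - 22) ≡ 10/2 mod 29. 2⁻¹ ≡ 15 (mod 29) since 2·15 = 30 ≡ 1, so λ ≡ 5.
  x = λ² - 22 - 24 = 25 - 46 ≡ 8; y = λ·(22 - 8) - 6 ≡ 6. → (8, 6)
5G: (8, 6) + (24, 16). λ = (16 - 6)/(24 - 8) ≡ 10/16 mod 29. 16⁻¹ ≡ 20 (mod 29), so λ ≡ 26.
  x = λ² - 8 - 24 = 676 - 32 ≡ 6; y = λ·(8 - 6) - 6 ≡ 17. → (6, 17)
6G: (6, 17) + (24, 16). λ = (16 - 17)/(24 - 6) ≡ 28/18 mod 29. 18⁻¹ ≡ 21 (mod 29) since 18·21 = 378 ≡ 1, so λ ≡ 8.
  x = λ² - 6 - 24 = 64 - 30 ≡ 5; y = λ·(6 - 5) - 17 ≡ 20. → (5, 20)

(5, 20)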